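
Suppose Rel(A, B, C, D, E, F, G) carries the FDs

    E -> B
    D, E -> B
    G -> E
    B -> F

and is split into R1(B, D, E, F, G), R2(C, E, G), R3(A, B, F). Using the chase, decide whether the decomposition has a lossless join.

No

Chase test. Columns are A, B, C, D, E, F, G; row i has aⱼ where attribute j ∈ Ri, else bᵢⱼ.
Initial tableau (one row per fragment):
  row 1: b11 a2 b13 a4 a5 a6 a7
  row 2: b21 b22 a3 b24 a5 b26 a7
  row 3: a1 a2 b33 b34 b35 a6 b37
Rows 1 and 2 agree on E; apply E→B and equate their B entries.
Rows 1 and 2 agree on B; apply B→F and equate their F entries.
No row becomes fully distinguished — the join is lossy.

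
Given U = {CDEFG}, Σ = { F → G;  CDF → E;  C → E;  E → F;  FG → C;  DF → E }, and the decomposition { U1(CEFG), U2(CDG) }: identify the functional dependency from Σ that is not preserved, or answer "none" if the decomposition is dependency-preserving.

none

F → G lies within U1.
CDF → E: restricted closure across fragments reaches E.
C → E lies within U1.
E → F lies within U1.
FG → C lies within U1.
DF → E: restricted closure across fragments reaches E.
Every dependency is enforceable on the fragments, so the decomposition is dependency-preserving.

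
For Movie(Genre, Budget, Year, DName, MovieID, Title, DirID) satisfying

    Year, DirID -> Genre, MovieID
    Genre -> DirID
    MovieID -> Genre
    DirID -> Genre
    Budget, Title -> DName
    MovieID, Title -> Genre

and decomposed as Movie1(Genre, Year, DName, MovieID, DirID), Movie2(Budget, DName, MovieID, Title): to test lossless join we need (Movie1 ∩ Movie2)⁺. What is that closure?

Genre, DName, MovieID, DirID

Movie1 ∩ Movie2 = {DName, MovieID}.
MovieID → Genre applies, adding Genre
Genre → DirID applies, adding DirID
Closure: {Genre, DName, MovieID, DirID}.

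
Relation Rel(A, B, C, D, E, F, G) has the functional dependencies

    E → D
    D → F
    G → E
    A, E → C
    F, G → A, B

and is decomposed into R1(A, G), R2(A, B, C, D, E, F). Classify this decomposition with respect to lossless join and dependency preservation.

lossy and not dependency-preserving

Lossless test: (A)⁺ = {A}, which is a superkey of neither fragment — lossy.
Dependency preservation: the restricted closure of {G} across the fragments never reaches {E}, so G → E cannot be enforced without a join — not preserved.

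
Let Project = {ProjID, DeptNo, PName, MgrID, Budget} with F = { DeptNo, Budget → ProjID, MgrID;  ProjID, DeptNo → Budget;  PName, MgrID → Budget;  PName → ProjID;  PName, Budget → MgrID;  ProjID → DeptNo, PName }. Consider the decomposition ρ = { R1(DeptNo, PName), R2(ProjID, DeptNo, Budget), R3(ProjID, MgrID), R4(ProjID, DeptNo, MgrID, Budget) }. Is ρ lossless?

No

Chase test. Columns are ProjID, DeptNo, PName, MgrID, Budget; row i has aⱼ where attribute j ∈ Ri, else bᵢⱼ.
Initial tableau (one row per fragment):
  row 1: b11 a2 a3 b14 b15
  row 2: a1 a2 b23 b24 a5
  row 3: a1 b32 b33 a4 b35
  row 4: a1 a2 b43 a4 a5
Rows 2 and 4 agree on DeptNo, Budget; apply DeptNo, Budget→ProjID, MgrID and equate their ProjID, MgrID entries.
Rows 2 and 3 agree on ProjID; apply ProjID→DeptNo, PName and equate their DeptNo, PName entries.
Rows 2 and 4 agree on ProjID; apply ProjID→DeptNo, PName and equate their DeptNo, PName entries.
Rows 2 and 3 agree on ProjID, DeptNo; apply ProjID, DeptNo→Budget and equate their Budget entries.
No row becomes fully distinguished — the join is lossy.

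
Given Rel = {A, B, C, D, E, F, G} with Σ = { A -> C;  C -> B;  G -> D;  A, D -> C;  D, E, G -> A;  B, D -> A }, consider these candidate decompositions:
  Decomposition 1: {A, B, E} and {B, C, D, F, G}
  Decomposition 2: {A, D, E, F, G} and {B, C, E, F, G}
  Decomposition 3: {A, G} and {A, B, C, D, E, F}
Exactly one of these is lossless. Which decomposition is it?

Decomposition 1: common = {B}, closure = {B} → lossy.
Decomposition 2: common = {E, F, G}, closure = {A, B, C, D, E, F, G} → lossless.
Decomposition 3: common = {A}, closure = {A, B, C} → lossy.

Decomposition 2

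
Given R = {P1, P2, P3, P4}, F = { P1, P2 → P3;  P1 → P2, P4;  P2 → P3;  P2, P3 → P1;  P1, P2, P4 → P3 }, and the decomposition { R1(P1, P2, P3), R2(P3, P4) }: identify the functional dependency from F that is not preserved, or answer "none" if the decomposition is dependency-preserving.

P1 → P2, P4

Check P1 → P2, P4: no single fragment contains all of {P1, P2, P4}, and the restricted closure of {P1} across the fragments never reaches {P2, P4}.
P1, P2 → P3 is preserved.
P2 → P3 is preserved.
P2, P3 → P1 is preserved.
P1, P2, P4 → P3 is preserved.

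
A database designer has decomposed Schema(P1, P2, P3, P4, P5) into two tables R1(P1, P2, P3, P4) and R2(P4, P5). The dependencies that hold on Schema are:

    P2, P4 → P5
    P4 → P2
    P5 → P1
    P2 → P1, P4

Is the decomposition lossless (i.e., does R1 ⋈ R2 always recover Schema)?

Common attributes: R1 ∩ R2 = {P4}.
Closure of {P4}: P4 → P2 applies, adding P2; P2 → P1, P4 applies, adding P1; P2, P4 → P5 applies, adding P5. So (P4)⁺ = {P1, P2, P4, P5}.
This closure contains every attribute of R2, so R1 ∩ R2 → R2. The join is lossless.

Yes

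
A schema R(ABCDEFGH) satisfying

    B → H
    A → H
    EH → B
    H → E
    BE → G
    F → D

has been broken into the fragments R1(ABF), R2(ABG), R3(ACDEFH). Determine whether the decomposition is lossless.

Chase test. Columns are ABCDEFGH; row i has aⱼ where attribute j ∈ Ri, else bᵢⱼ.
Initial tableau (one row per fragment):
  row 1: a1 a2 b13 b14 b15 a6 b17 b18
  row 2: a1 a2 b23 b24 b25 b26 a7 b28
  row 3: a1 b32 a3 a4 a5 a6 b37 a8
Rows 1 and 2 agree on B; apply B→H and equate their H entries.
Rows 1 and 3 agree on A; apply A→H and equate their H entries.
Rows 1 and 2 agree on H; apply H→E and equate their E entries.
Rows 1 and 3 agree on H; apply H→E and equate their E entries.
Rows 1 and 2 agree on BE; apply BE→G and equate their G entries.
Rows 1 and 3 agree on F; apply F→D and equate their D entries.
Rows 1 and 3 agree on EH; apply EH→B and equate their B entries.
Rows 1 and 3 agree on BE; apply BE→G and equate their G entries.
Row 3 is now all distinguished symbols — the join is lossless.

Yes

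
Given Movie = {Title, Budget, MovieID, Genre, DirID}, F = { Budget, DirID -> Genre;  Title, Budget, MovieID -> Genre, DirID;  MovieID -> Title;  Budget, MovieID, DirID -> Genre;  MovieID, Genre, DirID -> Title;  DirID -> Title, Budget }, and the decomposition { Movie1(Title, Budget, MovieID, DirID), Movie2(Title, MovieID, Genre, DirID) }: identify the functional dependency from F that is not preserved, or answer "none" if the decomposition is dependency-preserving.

none

Budget, DirID → Genre: restricted closure across fragments reaches Genre.
Title, Budget, MovieID → Genre, DirID: restricted closure across fragments reaches Genre, DirID.
MovieID → Title lies within Movie1.
Budget, MovieID, DirID → Genre: restricted closure across fragments reaches Genre.
MovieID, Genre, DirID → Title lies within Movie2.
DirID → Title, Budget lies within Movie1.
Every dependency is enforceable on the fragments, so the decomposition is dependency-preserving.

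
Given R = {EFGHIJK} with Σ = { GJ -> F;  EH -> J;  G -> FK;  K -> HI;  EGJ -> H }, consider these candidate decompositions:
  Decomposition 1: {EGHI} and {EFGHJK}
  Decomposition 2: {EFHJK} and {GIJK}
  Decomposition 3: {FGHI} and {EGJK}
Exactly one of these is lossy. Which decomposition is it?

Decomposition 1: common = {EGH}, closure = {EFGHIJK} → lossless.
Decomposition 2: common = {JK}, closure = {HIJK} → lossy.
Decomposition 3: common = {G}, closure = {FGHIK} → lossless.

Decomposition 2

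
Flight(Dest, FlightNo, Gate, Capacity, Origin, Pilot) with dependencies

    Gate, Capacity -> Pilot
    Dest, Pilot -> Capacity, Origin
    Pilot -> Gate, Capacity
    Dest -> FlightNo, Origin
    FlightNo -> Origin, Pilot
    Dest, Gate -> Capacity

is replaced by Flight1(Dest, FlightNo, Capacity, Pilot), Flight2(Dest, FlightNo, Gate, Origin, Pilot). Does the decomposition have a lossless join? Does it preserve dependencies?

lossless but not dependency-preserving

Lossless test: (Dest, FlightNo, Pilot)⁺ = {Dest, FlightNo, Gate, Capacity, Origin, Pilot}, which contains all of one fragment — lossless.
Dependency preservation: the restricted closure of {Gate, Capacity} across the fragments never reaches {Pilot}, so Gate, Capacity → Pilot cannot be enforced without a join — not preserved.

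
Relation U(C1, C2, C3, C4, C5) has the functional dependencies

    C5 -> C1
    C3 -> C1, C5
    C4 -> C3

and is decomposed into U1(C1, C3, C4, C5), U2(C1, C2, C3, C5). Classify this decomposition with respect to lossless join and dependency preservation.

lossy but dependency-preserving

Lossless test: (C1, C3, C5)⁺ = {C1, C3, C5}, which is a superkey of neither fragment — lossy.
Dependency preservation: every FD's attributes lie within a single fragment, so each can be enforced locally — preserved.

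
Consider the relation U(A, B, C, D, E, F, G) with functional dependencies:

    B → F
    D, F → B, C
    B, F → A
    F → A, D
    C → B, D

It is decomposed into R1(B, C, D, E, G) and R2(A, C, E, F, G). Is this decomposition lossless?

Yes

Common attributes: R1 ∩ R2 = {C, E, G}.
Closure of {C, E, G}: C → B, D applies, adding B, D; B → F applies, adding F; B, F → A applies, adding A. So (C, E, G)⁺ = {A, B, C, D, E, F, G}.
This closure contains every attribute of R1, so R1 ∩ R2 → R1. The join is lossless.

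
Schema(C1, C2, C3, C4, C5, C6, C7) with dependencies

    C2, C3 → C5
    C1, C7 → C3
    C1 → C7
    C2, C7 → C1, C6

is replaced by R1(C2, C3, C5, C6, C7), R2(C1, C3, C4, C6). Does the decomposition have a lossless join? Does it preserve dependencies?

Lossless test: (C3, C6)⁺ = {C3, C6}, which is a superkey of neither fragment — lossy.
Dependency preservation: the restricted closure of {C1} across the fragments never reaches {C7}, so C1 → C7 cannot be enforced without a join — not preserved.

lossy and not dependency-preserving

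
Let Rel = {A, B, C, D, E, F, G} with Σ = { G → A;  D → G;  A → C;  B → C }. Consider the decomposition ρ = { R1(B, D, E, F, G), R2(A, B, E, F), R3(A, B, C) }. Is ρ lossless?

Chase test. Columns are A, B, C, D, E, F, G; row i has aⱼ where attribute j ∈ Ri, else bᵢⱼ.
Initial tableau (one row per fragment):
  row 1: b11 a2 b13 a4 a5 a6 a7
  row 2: a1 a2 b23 b24 a5 a6 b27
  row 3: a1 a2 a3 b34 b35 b36 b37
Rows 2 and 3 agree on A; apply A→C and equate their C entries.
Rows 1 and 2 agree on B; apply B→C and equate their C entries.
No row becomes fully distinguished — the join is lossy.

No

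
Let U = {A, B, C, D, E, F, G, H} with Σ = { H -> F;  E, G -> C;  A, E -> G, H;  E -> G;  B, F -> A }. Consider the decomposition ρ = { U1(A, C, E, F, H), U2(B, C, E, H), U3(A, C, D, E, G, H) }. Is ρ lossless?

No

Chase test. Columns are A, B, C, D, E, F, G, H; row i has aⱼ where attribute j ∈ Ui, else bᵢⱼ.
Initial tableau (one row per fragment):
  row 1: a1 b12 a3 b14 a5 a6 b17 a8
  row 2: b21 a2 a3 b24 a5 b26 b27 a8
  row 3: a1 b32 a3 a4 a5 b36 a7 a8
Rows 1 and 2 agree on H; apply H→F and equate their F entries.
Rows 1 and 3 agree on H; apply H→F and equate their F entries.
Rows 1 and 3 agree on A, E; apply A, E→G, H and equate their G, H entries.
Rows 1 and 2 agree on E; apply E→G and equate their G entries.
No row becomes fully distinguished — the join is lossy.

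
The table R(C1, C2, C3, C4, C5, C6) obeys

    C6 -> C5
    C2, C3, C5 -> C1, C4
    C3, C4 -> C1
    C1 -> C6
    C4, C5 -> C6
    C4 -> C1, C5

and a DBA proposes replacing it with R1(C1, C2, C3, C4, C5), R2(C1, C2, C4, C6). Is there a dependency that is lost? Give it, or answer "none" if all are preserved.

C6 -> C5

Check C6 → C5: no single fragment contains all of {C5, C6}, and the restricted closure of {C6} across the fragments never reaches {C5}.
C2, C3, C5 → C1, C4 is preserved.
C3, C4 → C1 is preserved.
C1 → C6 is preserved.
C4, C5 → C6 is preserved.
C4 → C1, C5 is preserved.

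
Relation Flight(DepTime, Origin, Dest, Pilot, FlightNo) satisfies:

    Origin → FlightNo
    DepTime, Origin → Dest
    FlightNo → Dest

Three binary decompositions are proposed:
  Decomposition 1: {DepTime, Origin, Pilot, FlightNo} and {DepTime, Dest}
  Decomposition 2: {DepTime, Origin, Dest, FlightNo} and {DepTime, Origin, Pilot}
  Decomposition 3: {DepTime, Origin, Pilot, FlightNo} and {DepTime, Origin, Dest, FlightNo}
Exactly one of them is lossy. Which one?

Decomposition 1

Decomposition 1: common = {DepTime}, closure = {DepTime} → lossy.
Decomposition 2: common = {DepTime, Origin}, closure = {DepTime, Origin, Dest, FlightNo} → lossless.
Decomposition 3: common = {DepTime, Origin, FlightNo}, closure = {DepTime, Origin, Dest, FlightNo} → lossless.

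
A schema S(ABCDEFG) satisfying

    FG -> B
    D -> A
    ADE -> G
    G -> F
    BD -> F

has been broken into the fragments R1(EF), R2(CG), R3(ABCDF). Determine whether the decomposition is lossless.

No

Chase test. Columns are ABCDEFG; row i has aⱼ where attribute j ∈ Ri, else bᵢⱼ.
Initial tableau (one row per fragment):
  row 1: b11 b12 b13 b14 a5 a6 b17
  row 2: b21 b22 a3 b24 b25 b26 a7
  row 3: a1 a2 a3 a4 b35 a6 b37
No row becomes fully distinguished — the join is lossy.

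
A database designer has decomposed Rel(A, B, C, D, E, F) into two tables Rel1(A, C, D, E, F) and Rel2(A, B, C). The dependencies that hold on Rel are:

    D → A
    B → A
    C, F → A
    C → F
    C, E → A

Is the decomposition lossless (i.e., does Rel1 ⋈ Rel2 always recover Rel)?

Common attributes: Rel1 ∩ Rel2 = {A, C}.
Closure of {A, C}: C → F applies, adding F. So (A, C)⁺ = {A, C, F}.
The closure contains neither all of Rel1 = {A, C, D, E, F} nor all of Rel2 = {A, B, C}, so the common attributes are not a superkey of either fragment. The join is lossy.

No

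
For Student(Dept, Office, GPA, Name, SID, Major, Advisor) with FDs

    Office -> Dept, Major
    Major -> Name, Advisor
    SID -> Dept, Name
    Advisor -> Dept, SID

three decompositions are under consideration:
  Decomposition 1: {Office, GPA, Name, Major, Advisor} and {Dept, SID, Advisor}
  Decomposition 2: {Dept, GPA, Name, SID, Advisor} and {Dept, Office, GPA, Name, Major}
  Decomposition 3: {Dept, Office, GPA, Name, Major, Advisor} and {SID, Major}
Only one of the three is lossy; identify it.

Decomposition 1: common = {Advisor}, closure = {Dept, Name, SID, Advisor} → lossless.
Decomposition 2: common = {Dept, GPA, Name}, closure = {Dept, GPA, Name} → lossy.
Decomposition 3: common = {Major}, closure = {Dept, Name, SID, Major, Advisor} → lossless.

Decomposition 2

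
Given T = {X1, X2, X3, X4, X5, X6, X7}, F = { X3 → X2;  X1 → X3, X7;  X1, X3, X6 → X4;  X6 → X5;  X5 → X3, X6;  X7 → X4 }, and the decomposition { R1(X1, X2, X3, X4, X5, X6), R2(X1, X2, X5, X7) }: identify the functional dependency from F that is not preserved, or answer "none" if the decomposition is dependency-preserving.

Check X7 → X4: no single fragment contains all of {X4, X7}, and the restricted closure of {X7} across the fragments never reaches {X4}.
X3 → X2 is preserved.
X1 → X3, X7 is preserved.
X1, X3, X6 → X4 is preserved.
X6 → X5 is preserved.
X5 → X3, X6 is preserved.

X7 → X4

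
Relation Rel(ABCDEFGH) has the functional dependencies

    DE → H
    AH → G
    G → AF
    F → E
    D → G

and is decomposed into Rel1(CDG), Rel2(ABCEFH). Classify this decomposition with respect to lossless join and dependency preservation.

lossy and not dependency-preserving

Lossless test: (C)⁺ = {C}, which is a superkey of neither fragment — lossy.
Dependency preservation: the restricted closure of {DE} across the fragments never reaches {H}, so DE → H cannot be enforced without a join — not preserved.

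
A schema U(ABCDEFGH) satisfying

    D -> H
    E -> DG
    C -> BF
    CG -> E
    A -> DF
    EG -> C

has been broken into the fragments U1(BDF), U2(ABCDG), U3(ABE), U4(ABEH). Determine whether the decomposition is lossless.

Chase test. Columns are ABCDEFGH; row i has aⱼ where attribute j ∈ Ui, else bᵢⱼ.
Initial tableau (one row per fragment):
  row 1: b11 a2 b13 a4 b15 a6 b17 b18
  row 2: a1 a2 a3 a4 b25 b26 a7 b28
  row 3: a1 a2 b33 b34 a5 b36 b37 b38
  row 4: a1 a2 b43 b44 a5 b46 b47 a8
Rows 1 and 2 agree on D; apply D→H and equate their H entries.
Rows 3 and 4 agree on E; apply E→DG and equate their DG entries.
Rows 2 and 3 agree on A; apply A→DF and equate their DF entries.
Rows 2 and 4 agree on A; apply A→DF and equate their DF entries.
Rows 3 and 4 agree on EG; apply EG→C and equate their C entries.
Rows 1 and 3 agree on D; apply D→H and equate their H entries.
Rows 1 and 4 agree on D; apply D→H and equate their H entries.
No row becomes fully distinguished — the join is lossy.

No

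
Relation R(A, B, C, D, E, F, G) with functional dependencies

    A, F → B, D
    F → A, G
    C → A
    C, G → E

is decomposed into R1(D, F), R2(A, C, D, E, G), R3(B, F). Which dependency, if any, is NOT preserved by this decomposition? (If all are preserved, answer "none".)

Check F → A, G: no single fragment contains all of {A, F, G}, and the restricted closure of {F} across the fragments never reaches {A, G}.
A, F → B, D is preserved.
C → A is preserved.
C, G → E is preserved.

F → A, G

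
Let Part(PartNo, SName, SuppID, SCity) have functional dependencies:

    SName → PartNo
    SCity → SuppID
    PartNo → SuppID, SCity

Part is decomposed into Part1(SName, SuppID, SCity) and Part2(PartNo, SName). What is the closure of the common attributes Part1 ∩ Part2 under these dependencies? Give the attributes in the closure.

PartNo, SName, SuppID, SCity

Part1 ∩ Part2 = {SName}.
SName → PartNo applies, adding PartNo
PartNo → SuppID, SCity applies, adding SuppID, SCity
Closure: {PartNo, SName, SuppID, SCity}.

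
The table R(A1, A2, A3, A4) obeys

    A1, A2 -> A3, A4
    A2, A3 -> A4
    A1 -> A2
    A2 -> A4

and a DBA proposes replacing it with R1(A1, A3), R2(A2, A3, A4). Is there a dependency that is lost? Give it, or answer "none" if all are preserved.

A1 -> A2

Check A1 → A2: no single fragment contains all of {A1, A2}, and the restricted closure of {A1} across the fragments never reaches {A2}.
A1, A2 → A3, A4 is preserved.
A2, A3 → A4 is preserved.
A2 → A4 is preserved.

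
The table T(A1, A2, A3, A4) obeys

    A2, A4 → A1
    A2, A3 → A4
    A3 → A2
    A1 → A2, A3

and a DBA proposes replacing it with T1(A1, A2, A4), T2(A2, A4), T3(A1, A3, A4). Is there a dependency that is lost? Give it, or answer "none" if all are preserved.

A2, A4 → A1 lies within T1.
A2, A3 → A4: restricted closure across fragments reaches A4.
A3 → A2: restricted closure across fragments reaches A2.
A1 → A2, A3: restricted closure across fragments reaches A2, A3.
Every dependency is enforceable on the fragments, so the decomposition is dependency-preserving.

none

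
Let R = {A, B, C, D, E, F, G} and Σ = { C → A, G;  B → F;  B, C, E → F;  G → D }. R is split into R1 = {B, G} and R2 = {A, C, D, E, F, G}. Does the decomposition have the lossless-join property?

Common attributes: R1 ∩ R2 = {G}.
Closure of {G}: G → D applies, adding D. So (G)⁺ = {D, G}.
The closure contains neither all of R1 = {B, G} nor all of R2 = {A, C, D, E, F, G}, so the common attributes are not a superkey of either fragment. The join is lossy.

No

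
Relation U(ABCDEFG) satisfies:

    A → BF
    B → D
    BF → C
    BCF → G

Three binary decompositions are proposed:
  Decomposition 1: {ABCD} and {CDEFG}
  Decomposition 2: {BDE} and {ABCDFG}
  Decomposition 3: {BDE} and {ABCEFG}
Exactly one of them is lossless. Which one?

Decomposition 1: common = {CD}, closure = {CD} → lossy.
Decomposition 2: common = {BD}, closure = {BD} → lossy.
Decomposition 3: common = {BE}, closure = {BDE} → lossless.

Decomposition 3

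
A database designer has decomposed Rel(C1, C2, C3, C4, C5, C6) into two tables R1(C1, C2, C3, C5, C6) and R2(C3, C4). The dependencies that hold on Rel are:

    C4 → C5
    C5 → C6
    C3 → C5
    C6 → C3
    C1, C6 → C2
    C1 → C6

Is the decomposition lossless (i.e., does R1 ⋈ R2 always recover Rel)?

Common attributes: R1 ∩ R2 = {C3}.
Closure of {C3}: C3 → C5 applies, adding C5; C5 → C6 applies, adding C6. So (C3)⁺ = {C3, C5, C6}.
The closure contains neither all of R1 = {C1, C2, C3, C5, C6} nor all of R2 = {C3, C4}, so the common attributes are not a superkey of either fragment. The join is lossy.

No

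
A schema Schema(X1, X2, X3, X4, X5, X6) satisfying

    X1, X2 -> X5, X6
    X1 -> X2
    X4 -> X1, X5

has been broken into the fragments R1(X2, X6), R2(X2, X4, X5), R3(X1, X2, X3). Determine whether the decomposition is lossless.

No

Chase test. Columns are X1, X2, X3, X4, X5, X6; row i has aⱼ where attribute j ∈ Ri, else bᵢⱼ.
Initial tableau (one row per fragment):
  row 1: b11 a2 b13 b14 b15 a6
  row 2: b21 a2 b23 a4 a5 b26
  row 3: a1 a2 a3 b34 b35 b36
No row becomes fully distinguished — the join is lossy.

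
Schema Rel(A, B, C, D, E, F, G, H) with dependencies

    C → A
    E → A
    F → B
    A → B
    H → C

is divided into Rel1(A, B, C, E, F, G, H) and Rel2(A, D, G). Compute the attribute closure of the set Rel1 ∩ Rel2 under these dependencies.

A, B, G

Rel1 ∩ Rel2 = {A, G}.
A → B applies, adding B
Closure: {A, B, G}.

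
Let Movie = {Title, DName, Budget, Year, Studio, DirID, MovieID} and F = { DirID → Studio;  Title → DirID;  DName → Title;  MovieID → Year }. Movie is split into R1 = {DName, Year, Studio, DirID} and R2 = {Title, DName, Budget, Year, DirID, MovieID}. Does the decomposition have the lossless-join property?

Yes

Common attributes: R1 ∩ R2 = {DName, Year, DirID}.
Closure of {DName, Year, DirID}: DirID → Studio applies, adding Studio; DName → Title applies, adding Title. So (DName, Year, DirID)⁺ = {Title, DName, Year, Studio, DirID}.
This closure contains every attribute of R1, so R1 ∩ R2 → R1. The join is lossless.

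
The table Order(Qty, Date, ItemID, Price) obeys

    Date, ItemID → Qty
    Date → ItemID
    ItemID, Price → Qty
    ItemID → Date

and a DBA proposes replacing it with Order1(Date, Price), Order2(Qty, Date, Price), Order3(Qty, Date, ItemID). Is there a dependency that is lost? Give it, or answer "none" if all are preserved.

Date, ItemID → Qty lies within Order3.
Date → ItemID lies within Order3.
ItemID, Price → Qty: restricted closure across fragments reaches Qty.
ItemID → Date lies within Order3.
Every dependency is enforceable on the fragments, so the decomposition is dependency-preserving.

none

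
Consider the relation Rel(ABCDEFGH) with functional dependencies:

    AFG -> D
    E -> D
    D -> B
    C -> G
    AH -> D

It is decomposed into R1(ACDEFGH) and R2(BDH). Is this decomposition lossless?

Common attributes: R1 ∩ R2 = {DH}.
Closure of {DH}: D → B applies, adding B. So (DH)⁺ = {BDH}.
This closure contains every attribute of R2, so R1 ∩ R2 → R2. The join is lossless.

Yes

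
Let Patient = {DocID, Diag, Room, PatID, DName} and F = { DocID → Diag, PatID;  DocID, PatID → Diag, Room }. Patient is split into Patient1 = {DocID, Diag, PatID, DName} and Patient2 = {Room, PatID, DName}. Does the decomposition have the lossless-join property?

No

Common attributes: Patient1 ∩ Patient2 = {PatID, DName}.
No dependency enlarges {PatID, DName}, so (PatID, DName)⁺ = {PatID, DName}.
The closure contains neither all of Patient1 = {DocID, Diag, PatID, DName} nor all of Patient2 = {Room, PatID, DName}, so the common attributes are not a superkey of either fragment. The join is lossy.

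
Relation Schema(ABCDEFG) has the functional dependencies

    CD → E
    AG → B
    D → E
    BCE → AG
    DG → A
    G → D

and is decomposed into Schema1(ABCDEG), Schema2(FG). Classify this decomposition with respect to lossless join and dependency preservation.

Lossless test: (G)⁺ = {ABDEG}, which is a superkey of neither fragment — lossy.
Dependency preservation: every FD's attributes lie within a single fragment, so each can be enforced locally — preserved.

lossy but dependency-preserving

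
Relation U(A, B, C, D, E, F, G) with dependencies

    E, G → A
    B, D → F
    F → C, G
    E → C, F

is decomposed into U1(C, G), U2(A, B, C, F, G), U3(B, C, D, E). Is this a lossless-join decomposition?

No

Chase test. Columns are A, B, C, D, E, F, G; row i has aⱼ where attribute j ∈ Ui, else bᵢⱼ.
Initial tableau (one row per fragment):
  row 1: b11 b12 a3 b14 b15 b16 a7
  row 2: a1 a2 a3 b24 b25 a6 a7
  row 3: b31 a2 a3 a4 a5 b36 b37
No row becomes fully distinguished — the join is lossy.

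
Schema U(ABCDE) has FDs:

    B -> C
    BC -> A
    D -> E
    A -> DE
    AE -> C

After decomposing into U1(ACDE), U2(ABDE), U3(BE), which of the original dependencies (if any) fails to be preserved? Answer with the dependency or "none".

B → C: restricted closure across fragments reaches C.
BC → A: restricted closure across fragments reaches A.
D → E lies within U1.
A → DE lies within U1.
AE → C lies within U1.
Every dependency is enforceable on the fragments, so the decomposition is dependency-preserving.

none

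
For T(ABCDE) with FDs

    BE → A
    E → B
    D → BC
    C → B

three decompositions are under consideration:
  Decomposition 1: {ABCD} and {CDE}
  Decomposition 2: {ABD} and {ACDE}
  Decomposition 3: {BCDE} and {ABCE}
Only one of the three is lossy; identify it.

Decomposition 1

Decomposition 1: common = {CD}, closure = {BCD} → lossy.
Decomposition 2: common = {AD}, closure = {ABCD} → lossless.
Decomposition 3: common = {BCE}, closure = {ABCE} → lossless.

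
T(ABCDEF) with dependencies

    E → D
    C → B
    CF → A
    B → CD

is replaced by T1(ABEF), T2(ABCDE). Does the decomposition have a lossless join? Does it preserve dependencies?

lossless and dependency-preserving

Lossless test: (ABE)⁺ = {ABCDE}, which contains all of one fragment — lossless.
Dependency preservation: CF → A is not contained in any single fragment, but the restricted closure of its left-hand side across the fragments still reaches the right-hand side; the remaining FDs each lie inside some fragment. All dependencies are preserved.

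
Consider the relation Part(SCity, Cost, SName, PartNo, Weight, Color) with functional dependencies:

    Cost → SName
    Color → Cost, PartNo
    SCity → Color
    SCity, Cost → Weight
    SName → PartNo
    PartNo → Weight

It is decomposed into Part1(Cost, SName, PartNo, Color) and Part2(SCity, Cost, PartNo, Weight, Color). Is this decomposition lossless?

Yes

Common attributes: Part1 ∩ Part2 = {Cost, PartNo, Color}.
Closure of {Cost, PartNo, Color}: Cost → SName applies, adding SName; PartNo → Weight applies, adding Weight. So (Cost, PartNo, Color)⁺ = {Cost, SName, PartNo, Weight, Color}.
This closure contains every attribute of Part1, so Part1 ∩ Part2 → Part1. The join is lossless.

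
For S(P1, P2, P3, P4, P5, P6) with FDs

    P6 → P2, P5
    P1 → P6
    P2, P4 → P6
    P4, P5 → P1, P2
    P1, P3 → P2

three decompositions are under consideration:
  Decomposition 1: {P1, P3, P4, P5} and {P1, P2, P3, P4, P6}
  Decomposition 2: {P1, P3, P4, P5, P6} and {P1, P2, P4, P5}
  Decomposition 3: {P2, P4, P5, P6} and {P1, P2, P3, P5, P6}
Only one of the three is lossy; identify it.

Decomposition 1: common = {P1, P3, P4}, closure = {P1, P2, P3, P4, P5, P6} → lossless.
Decomposition 2: common = {P1, P4, P5}, closure = {P1, P2, P4, P5, P6} → lossless.
Decomposition 3: common = {P2, P5, P6}, closure = {P2, P5, P6} → lossy.

Decomposition 3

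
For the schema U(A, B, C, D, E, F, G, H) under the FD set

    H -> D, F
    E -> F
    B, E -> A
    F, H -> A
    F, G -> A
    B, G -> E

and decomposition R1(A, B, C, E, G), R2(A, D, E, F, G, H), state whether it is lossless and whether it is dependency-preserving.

Lossless test: (A, E, G)⁺ = {A, E, F, G}, which is a superkey of neither fragment — lossy.
Dependency preservation: every FD's attributes lie within a single fragment, so each can be enforced locally — preserved.

lossy but dependency-preserving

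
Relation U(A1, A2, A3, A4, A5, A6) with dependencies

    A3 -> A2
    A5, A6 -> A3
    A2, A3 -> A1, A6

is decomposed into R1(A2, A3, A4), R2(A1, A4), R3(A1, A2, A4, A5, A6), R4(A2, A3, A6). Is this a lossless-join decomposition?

Chase test. Columns are A1, A2, A3, A4, A5, A6; row i has aⱼ where attribute j ∈ Ri, else bᵢⱼ.
Initial tableau (one row per fragment):
  row 1: b11 a2 a3 a4 b15 b16
  row 2: a1 b22 b23 a4 b25 b26
  row 3: a1 a2 b33 a4 a5 a6
  row 4: b41 a2 a3 b44 b45 a6
Rows 1 and 4 agree on A2, A3; apply A2, A3→A1, A6 and equate their A1, A6 entries.
No row becomes fully distinguished — the join is lossy.

No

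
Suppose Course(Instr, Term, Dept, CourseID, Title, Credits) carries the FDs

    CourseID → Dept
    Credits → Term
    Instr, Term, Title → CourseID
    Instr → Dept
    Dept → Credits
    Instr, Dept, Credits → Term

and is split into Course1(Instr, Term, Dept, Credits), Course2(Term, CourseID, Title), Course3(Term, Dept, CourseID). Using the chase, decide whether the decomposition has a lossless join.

No

Chase test. Columns are Instr, Term, Dept, CourseID, Title, Credits; row i has aⱼ where attribute j ∈ Coursei, else bᵢⱼ.
Initial tableau (one row per fragment):
  row 1: a1 a2 a3 b14 b15 a6
  row 2: b21 a2 b23 a4 a5 b26
  row 3: b31 a2 a3 a4 b35 b36
Rows 2 and 3 agree on CourseID; apply CourseID→Dept and equate their Dept entries.
Rows 1 and 2 agree on Dept; apply Dept→Credits and equate their Credits entries.
Rows 1 and 3 agree on Dept; apply Dept→Credits and equate their Credits entries.
No row becomes fully distinguished — the join is lossy.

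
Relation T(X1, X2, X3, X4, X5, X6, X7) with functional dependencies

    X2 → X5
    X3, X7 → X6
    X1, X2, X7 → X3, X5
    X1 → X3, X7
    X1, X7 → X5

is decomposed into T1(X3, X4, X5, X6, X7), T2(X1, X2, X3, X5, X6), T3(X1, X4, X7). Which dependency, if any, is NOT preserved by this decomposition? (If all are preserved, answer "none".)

X2 → X5 lies within T2.
X3, X7 → X6 lies within T1.
X1, X2, X7 → X3, X5: restricted closure across fragments reaches X3, X5.
X1 → X3, X7: restricted closure across fragments reaches X3, X7.
X1, X7 → X5: restricted closure across fragments reaches X5.
Every dependency is enforceable on the fragments, so the decomposition is dependency-preserving.

none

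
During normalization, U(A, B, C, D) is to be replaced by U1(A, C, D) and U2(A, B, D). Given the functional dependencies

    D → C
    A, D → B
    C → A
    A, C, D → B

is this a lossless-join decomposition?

Yes

Common attributes: U1 ∩ U2 = {A, D}.
Closure of {A, D}: D → C applies, adding C; A, D → B applies, adding B. So (A, D)⁺ = {A, B, C, D}.
This closure contains every attribute of U1, so U1 ∩ U2 → U1. The join is lossless.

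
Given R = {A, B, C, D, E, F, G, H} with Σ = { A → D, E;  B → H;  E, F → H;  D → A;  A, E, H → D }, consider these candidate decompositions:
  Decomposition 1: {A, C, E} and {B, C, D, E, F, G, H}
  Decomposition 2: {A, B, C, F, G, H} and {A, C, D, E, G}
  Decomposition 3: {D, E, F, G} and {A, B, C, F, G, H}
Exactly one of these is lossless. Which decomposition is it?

Decomposition 1: common = {C, E}, closure = {C, E} → lossy.
Decomposition 2: common = {A, C, G}, closure = {A, C, D, E, G} → lossless.
Decomposition 3: common = {F, G}, closure = {F, G} → lossy.

Decomposition 2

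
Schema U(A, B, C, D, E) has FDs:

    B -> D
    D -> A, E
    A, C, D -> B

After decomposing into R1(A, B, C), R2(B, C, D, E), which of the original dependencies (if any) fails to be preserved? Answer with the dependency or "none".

Check D → A, E: no single fragment contains all of {A, D, E}, and the restricted closure of {D} across the fragments never reaches {A, E}.
B → D is preserved.
A, C, D → B is preserved.

D -> A, E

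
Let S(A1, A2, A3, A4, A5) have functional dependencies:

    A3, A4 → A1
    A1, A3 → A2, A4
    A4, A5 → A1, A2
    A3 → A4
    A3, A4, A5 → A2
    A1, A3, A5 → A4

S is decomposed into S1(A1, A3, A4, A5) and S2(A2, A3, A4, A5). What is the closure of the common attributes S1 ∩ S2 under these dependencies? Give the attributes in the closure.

A1, A2, A3, A4, A5

S1 ∩ S2 = {A3, A4, A5}.
A3, A4 → A1 applies, adding A1
A1, A3 → A2, A4 applies, adding A2
Closure: {A1, A2, A3, A4, A5}.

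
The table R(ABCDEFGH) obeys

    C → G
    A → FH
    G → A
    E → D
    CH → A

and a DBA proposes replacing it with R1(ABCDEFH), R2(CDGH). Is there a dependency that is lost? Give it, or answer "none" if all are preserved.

G → A

Check G → A: no single fragment contains all of {AG}, and the restricted closure of {G} across the fragments never reaches {A}.
C → G is preserved.
A → FH is preserved.
E → D is preserved.
CH → A is preserved.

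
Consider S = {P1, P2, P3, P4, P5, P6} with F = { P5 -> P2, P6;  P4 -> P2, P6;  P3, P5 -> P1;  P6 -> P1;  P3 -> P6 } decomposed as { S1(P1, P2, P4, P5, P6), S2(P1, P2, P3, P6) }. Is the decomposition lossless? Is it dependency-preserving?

lossy but dependency-preserving

Lossless test: (P1, P2, P6)⁺ = {P1, P2, P6}, which is a superkey of neither fragment — lossy.
Dependency preservation: P3, P5 → P1 is not contained in any single fragment, but the restricted closure of its left-hand side across the fragments still reaches the right-hand side; the remaining FDs each lie inside some fragment. All dependencies are preserved.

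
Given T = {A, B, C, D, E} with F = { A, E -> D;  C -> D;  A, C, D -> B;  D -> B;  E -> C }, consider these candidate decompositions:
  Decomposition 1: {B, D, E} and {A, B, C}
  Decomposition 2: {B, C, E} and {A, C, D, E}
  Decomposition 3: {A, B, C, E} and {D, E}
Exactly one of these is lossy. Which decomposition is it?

Decomposition 1

Decomposition 1: common = {B}, closure = {B} → lossy.
Decomposition 2: common = {C, E}, closure = {B, C, D, E} → lossless.
Decomposition 3: common = {E}, closure = {B, C, D, E} → lossless.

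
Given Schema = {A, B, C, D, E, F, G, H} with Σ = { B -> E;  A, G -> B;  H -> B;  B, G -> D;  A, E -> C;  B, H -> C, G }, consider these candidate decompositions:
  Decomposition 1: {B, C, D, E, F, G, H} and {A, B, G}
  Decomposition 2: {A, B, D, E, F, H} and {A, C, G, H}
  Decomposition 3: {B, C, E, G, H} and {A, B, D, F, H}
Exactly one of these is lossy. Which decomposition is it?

Decomposition 1: common = {B, G}, closure = {B, D, E, G} → lossy.
Decomposition 2: common = {A, H}, closure = {A, B, C, D, E, G, H} → lossless.
Decomposition 3: common = {B, H}, closure = {B, C, D, E, G, H} → lossless.

Decomposition 1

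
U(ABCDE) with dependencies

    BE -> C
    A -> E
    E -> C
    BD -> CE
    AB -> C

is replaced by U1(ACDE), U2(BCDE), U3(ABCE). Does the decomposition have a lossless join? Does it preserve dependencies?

lossy but dependency-preserving

Lossless test (chase): applying each FD to every pair of rows produces no changes in the tableau, so no row becomes fully distinguished — the join is lossy.
Dependency preservation: every FD's attributes lie within a single fragment, so each can be enforced locally — preserved.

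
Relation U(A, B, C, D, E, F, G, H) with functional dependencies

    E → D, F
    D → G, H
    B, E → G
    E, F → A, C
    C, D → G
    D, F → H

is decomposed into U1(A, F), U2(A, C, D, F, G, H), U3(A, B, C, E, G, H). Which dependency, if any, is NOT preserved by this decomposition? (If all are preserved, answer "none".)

Check E → D, F: no single fragment contains all of {D, E, F}, and the restricted closure of {E} across the fragments never reaches {D, F}.
D → G, H is preserved.
B, E → G is preserved.
E, F → A, C is preserved.
C, D → G is preserved.
D, F → H is preserved.

E → D, F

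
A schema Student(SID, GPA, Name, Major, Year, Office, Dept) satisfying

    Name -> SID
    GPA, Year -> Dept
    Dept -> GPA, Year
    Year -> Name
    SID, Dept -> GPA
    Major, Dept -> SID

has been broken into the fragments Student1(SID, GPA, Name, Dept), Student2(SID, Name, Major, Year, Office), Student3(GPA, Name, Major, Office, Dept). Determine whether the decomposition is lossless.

Chase test. Columns are SID, GPA, Name, Major, Year, Office, Dept; row i has aⱼ where attribute j ∈ Studenti, else bᵢⱼ.
Initial tableau (one row per fragment):
  row 1: a1 a2 a3 b14 b15 b16 a7
  row 2: a1 b22 a3 a4 a5 a6 b27
  row 3: b31 a2 a3 a4 b35 a6 a7
Rows 1 and 3 agree on Name; apply Name→SID and equate their SID entries.
Rows 1 and 3 agree on Dept; apply Dept→GPA, Year and equate their GPA, Year entries.
No row becomes fully distinguished — the join is lossy.

No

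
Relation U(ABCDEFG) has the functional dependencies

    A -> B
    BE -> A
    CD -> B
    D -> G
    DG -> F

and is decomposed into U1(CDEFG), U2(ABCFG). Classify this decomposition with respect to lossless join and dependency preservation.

lossy and not dependency-preserving

Lossless test: (CFG)⁺ = {CFG}, which is a superkey of neither fragment — lossy.
Dependency preservation: the restricted closure of {BE} across the fragments never reaches {A}, so BE → A cannot be enforced without a join — not preserved.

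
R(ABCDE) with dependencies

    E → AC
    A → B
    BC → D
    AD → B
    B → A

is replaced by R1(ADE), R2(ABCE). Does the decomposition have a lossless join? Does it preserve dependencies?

lossless but not dependency-preserving

Lossless test: (AE)⁺ = {ABCDE}, which contains all of one fragment — lossless.
Dependency preservation: the restricted closure of {BC} across the fragments never reaches {D}, so BC → D cannot be enforced without a join — not preserved.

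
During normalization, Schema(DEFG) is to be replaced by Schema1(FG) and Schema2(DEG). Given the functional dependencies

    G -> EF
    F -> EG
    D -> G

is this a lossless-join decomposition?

Common attributes: Schema1 ∩ Schema2 = {G}.
Closure of {G}: G → EF applies, adding EF. So (G)⁺ = {EFG}.
This closure contains every attribute of Schema1, so Schema1 ∩ Schema2 → Schema1. The join is lossless.

Yes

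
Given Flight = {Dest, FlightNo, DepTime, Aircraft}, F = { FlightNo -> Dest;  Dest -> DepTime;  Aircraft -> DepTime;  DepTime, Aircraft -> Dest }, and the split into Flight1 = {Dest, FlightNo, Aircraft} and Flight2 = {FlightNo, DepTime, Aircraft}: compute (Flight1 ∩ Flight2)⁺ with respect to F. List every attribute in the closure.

Dest, FlightNo, DepTime, Aircraft

Flight1 ∩ Flight2 = {FlightNo, Aircraft}.
FlightNo → Dest applies, adding Dest
Dest → DepTime applies, adding DepTime
Closure: {Dest, FlightNo, DepTime, Aircraft}.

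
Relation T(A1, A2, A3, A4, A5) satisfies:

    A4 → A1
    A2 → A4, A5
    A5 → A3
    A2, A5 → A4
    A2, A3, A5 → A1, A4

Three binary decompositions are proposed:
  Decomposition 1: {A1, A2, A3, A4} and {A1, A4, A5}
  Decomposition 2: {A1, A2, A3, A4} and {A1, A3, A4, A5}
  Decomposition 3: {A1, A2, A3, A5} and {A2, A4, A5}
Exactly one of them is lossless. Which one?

Decomposition 1: common = {A1, A4}, closure = {A1, A4} → lossy.
Decomposition 2: common = {A1, A3, A4}, closure = {A1, A3, A4} → lossy.
Decomposition 3: common = {A2, A5}, closure = {A1, A2, A3, A4, A5} → lossless.

Decomposition 3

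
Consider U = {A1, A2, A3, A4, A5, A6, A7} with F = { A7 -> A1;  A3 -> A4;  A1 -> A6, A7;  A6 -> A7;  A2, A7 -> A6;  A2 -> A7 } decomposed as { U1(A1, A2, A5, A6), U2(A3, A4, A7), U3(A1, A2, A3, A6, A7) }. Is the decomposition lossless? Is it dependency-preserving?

lossy but dependency-preserving

Lossless test (chase): Rows 2 and 3 agree on A7; apply A7→A1 and equate their A1 entries. Rows 2 and 3 agree on A3; apply A3→A4 and equate their A4 entries. Rows 1 and 2 agree on A1; apply A1→A6, A7 and equate their A6, A7 entries. No row becomes fully distinguished — the join is lossy.
Dependency preservation: every FD's attributes lie within a single fragment, so each can be enforced locally — preserved.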